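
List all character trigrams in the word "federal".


Word: "federal" (length 7)
Number of trigrams = 7 - 3 + 1 = 5
  Position 0: "fed"
  Position 1: "ede"
  Position 2: "der"
  Position 3: "era"
  Position 4: "ral"
Trigrams = "fed", "ede", "der", "era", "ral"


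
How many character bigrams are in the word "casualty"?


Word: "casualty" (length 8)
Number of 2-grams = length - 2 + 1 = 8 - 2 + 1
= 7


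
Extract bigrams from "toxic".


Word: "toxic" (length 5)
Number of bigrams = 5 - 2 + 1 = 4
  Position 0: "to"
  Position 1: "ox"
  Position 2: "xi"
  Position 3: "ic"
Bigrams = "to", "ox", "xi", "ic"


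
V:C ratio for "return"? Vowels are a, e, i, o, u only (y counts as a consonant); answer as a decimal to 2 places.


Word: "return"
Vowels (a,e,i,o,u): 2
Consonants: 4
Ratio = 2/4
= 0.50


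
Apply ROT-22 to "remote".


Word: "remote"
Shift: 22
Each letter → (letter + shift) mod 26:
  'r' (17) + 22 = 13 → 'n'
  'e' (4) + 22 = 0 → 'a'
  'm' (12) + 22 = 8 → 'i'
  'o' (14) + 22 = 10 → 'k'
  't' (19) + 22 = 15 → 'p'
  'e' (4) + 22 = 0 → 'a'
Result = "naikpa"


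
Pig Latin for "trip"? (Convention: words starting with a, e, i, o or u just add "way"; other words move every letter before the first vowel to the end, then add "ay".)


Word: "trip"
Starts with consonant(s) → move to end, add 'ay'
Consonant cluster: "tr"
Pig Latin = "iptray"


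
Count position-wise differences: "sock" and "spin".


Comparing character by character (same length = 4):
  Pos 0: 's' vs 's' =
  Pos 1: 'o' vs 'p' !=
  Pos 2: 'c' vs 'i' !=
  Pos 3: 'k' vs 'n' !=
Hamming distance = 3


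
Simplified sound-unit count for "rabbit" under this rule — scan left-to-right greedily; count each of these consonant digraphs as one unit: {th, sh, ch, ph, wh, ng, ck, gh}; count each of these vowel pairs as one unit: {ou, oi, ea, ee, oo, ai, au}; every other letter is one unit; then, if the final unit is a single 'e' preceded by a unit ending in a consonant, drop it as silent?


Word: "rabbit" (6 letters)
Left-to-right scan:
  (1) 'r' (letter)
  (2) 'a' (letter)
  (3) 'b' (letter)
  (4) 'b' (letter)
  (5) 'i' (letter)
  (6) 't' (letter)
Units from scan: 6
Sound units = 6 units


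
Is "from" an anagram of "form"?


Word 1: "form" → sorted: fmor
Word 2: "from" → sorted: fmor
Same letters? fmor == fmor
Anagram = Yes


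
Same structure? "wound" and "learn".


Pattern of "wound": [0, 1, 2, 3, 4]
Pattern of "learn": [0, 1, 2, 3, 4]
Patterns match
Same pattern = Yes


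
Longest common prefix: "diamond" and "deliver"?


Word 1: "diamond"
Word 2: "deliver"
Comparing from start:
  Pos 0: 'd' == 'd'
  Pos 1: 'i' != 'e' (stop)
LCP = "d" (length 1)


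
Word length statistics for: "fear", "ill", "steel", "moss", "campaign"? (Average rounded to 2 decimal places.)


Lengths: "fear"=4, "ill"=3, "steel"=5, "moss"=4, "campaign"=8
Sum = 24, Count = 5
Average = 24/5 = 4.80
= avg=4.80, min=3, max=8


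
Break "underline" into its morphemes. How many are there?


Word: "underline"
Morphemes: under- + line
Each morpheme carries meaning
= 2 morphemes


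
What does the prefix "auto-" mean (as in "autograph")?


Prefix: auto-
As in: autograph -> auto- + graph
Meaning = self


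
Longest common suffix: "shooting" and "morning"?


Word 1: "shooting"
Word 2: "morning"
Comparing from end:
  Pos -1: 'g' == 'g'
  Pos -2: 'n' == 'n'
  Pos -3: 'i' == 'i'
  Pos -4: 't' != 'n' (stop)
LCS = "ing" (length 3)


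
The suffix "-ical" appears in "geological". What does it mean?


Suffix: -ical
Example: geological (geology + -ical, with a spelling change)
Meaning = relating to


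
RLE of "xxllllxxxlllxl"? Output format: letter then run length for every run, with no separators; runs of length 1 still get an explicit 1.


String: "xxllllxxxlllxl"
Scanning for consecutive runs:
  'x' x 2
  'l' x 4
  'x' x 3
  'l' x 3
  'x' x 1
  'l' x 1
RLE = "x2l4x3l3x1l1"


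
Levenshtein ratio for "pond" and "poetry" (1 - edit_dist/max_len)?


Word 1: "pond" (length 4)
Word 2: "poetry" (length 6)
One optimal edit sequence:
  1. keep 'p'
  2. keep 'o'
  3. insert 'e'  (+1)
  4. insert 't'  (+1)
  5. substitute 'n' -> 'r'  (+1)
  6. substitute 'd' -> 'y'  (+1)
Edit distance = 4
Max length = max(4, 6) = 6
Similarity = 1 - 4/6
= 0.3333


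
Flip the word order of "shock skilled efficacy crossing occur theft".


Original: "shock skilled efficacy crossing occur theft"
Words (1..n): shock | skilled | efficacy | crossing | occur | theft
Reversed (n..1): theft | occur | crossing | efficacy | skilled | shock
Result = "theft occur crossing efficacy skilled shock"


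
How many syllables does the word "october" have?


Word: "october"
Syllable breakdown: oc / to / ber
Counting: 3 parts
= 3 syllables


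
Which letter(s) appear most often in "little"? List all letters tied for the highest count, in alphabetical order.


Word: "little"
Letter counts:
  'e': 1
  'i': 1
  'l': 2
  't': 2
Maximum count = 2
Most frequent = 'l', 't' (2 times each)


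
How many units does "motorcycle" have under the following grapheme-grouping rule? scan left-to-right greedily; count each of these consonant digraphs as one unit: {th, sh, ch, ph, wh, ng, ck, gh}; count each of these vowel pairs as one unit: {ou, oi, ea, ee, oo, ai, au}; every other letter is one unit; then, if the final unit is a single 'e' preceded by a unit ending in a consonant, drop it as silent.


Word: "motorcycle" (10 letters)
Left-to-right scan:
  (1) 'm' (letter)
  (2) 'o' (letter)
  (3) 't' (letter)
  (4) 'o' (letter)
  (5) 'r' (letter)
  (6) 'c' (letter)
  (7) 'y' (letter)
  (8) 'c' (letter)
  (9) 'l' (letter)
  (10) 'e' (letter)
Units from scan: 10
Final unit is 'e' after a consonant -> drop as silent (-1)
Sound units = 9 units


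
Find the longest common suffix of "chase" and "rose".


Word 1: "chase"
Word 2: "rose"
Comparing from end:
  Pos -1: 'e' == 'e'
  Pos -2: 's' == 's'
  Pos -3: 'a' != 'o' (stop)
LCS = "se" (length 2)


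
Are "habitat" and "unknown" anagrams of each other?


Word 1: "habitat" → sorted: aabhitt
Word 2: "unknown" → sorted: knnnouw
Same letters? aabhitt != knnnouw
Anagram = No


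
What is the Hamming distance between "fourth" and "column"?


Comparing character by character (same length = 6):
  Pos 0: 'f' vs 'c' !=
  Pos 1: 'o' vs 'o' =
  Pos 2: 'u' vs 'l' !=
  Pos 3: 'r' vs 'u' !=
  Pos 4: 't' vs 'm' !=
  Pos 5: 'h' vs 'n' !=
Hamming distance = 5


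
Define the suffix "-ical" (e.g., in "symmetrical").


Suffix: -ical
Example: symmetrical (symmetry + -ical, with a spelling change)
Meaning = relating to


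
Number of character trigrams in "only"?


Word: "only" (length 4)
Number of 3-grams = length - 3 + 1 = 4 - 3 + 1
= 2


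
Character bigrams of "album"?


Word: "album" (length 5)
Number of bigrams = 5 - 2 + 1 = 4
  Position 0: "al"
  Position 1: "lb"
  Position 2: "bu"
  Position 3: "um"
Bigrams = "al", "lb", "bu", "um"


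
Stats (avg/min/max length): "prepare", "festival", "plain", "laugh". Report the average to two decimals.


Lengths: "prepare"=7, "festival"=8, "plain"=5, "laugh"=5
Sum = 25, Count = 4
Average = 25/4 = 6.25
= avg=6.25, min=5, max=8


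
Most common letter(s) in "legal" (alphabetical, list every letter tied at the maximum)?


Word: "legal"
Letter counts:
  'a': 1
  'e': 1
  'g': 1
  'l': 2
Maximum count = 2
Most frequent = 'l' (2 times each)


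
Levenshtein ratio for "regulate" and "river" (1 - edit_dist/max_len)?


Word 1: "regulate" (length 8)
Word 2: "river" (length 5)
One optimal edit sequence:
  1. keep 'r'
  2. delete 'e'  (+1)
  3. delete 'g'  (+1)
  4. delete 'u'  (+1)
  5. substitute 'l' -> 'i'  (+1)
  6. substitute 'a' -> 'v'  (+1)
  7. substitute 't' -> 'e'  (+1)
  8. substitute 'e' -> 'r'  (+1)
Edit distance = 7
Max length = max(8, 5) = 8
Similarity = 1 - 7/8
= 0.1250


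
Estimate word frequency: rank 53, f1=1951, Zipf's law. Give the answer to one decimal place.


Zipf's law: f(r) = f(1) / r
f(1) = 1951
f(53) = 1951 / 53
= 36.8 occurrences


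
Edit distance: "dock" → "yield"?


Word 1: "dock" (length 4)
Word 2: "yield" (length 5)
One optimal edit sequence (insert/delete/substitute each cost 1):
  1. insert 'y'  (+1)
  2. substitute 'd' -> 'i'  (+1)
  3. substitute 'o' -> 'e'  (+1)
  4. substitute 'c' -> 'l'  (+1)
  5. substitute 'k' -> 'd'  (+1)
Total edit operations: 5
Edit distance = 5


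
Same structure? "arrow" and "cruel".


Pattern of "arrow": [0, 1, 1, 2, 3]
Pattern of "cruel": [0, 1, 2, 3, 4]
Patterns do not match
Same pattern = No


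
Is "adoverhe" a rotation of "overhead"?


Word: "overhead", Candidate: "adoverhe"
Method: check if candidate is substring of word+word
"overheadoverhead" contains "adoverhe"? Yes
Is rotation = Yes


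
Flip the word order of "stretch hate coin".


Original: "stretch hate coin"
Words (1..n): stretch | hate | coin
Reversed (n..1): coin | hate | stretch
Result = "coin hate stretch"


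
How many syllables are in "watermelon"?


Word: "watermelon"
Syllable breakdown: wa-ter-mel-on
Counting: 4 parts
= 4 syllables


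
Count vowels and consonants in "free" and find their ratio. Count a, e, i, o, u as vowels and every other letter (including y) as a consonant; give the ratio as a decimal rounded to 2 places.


Word: "free"
Vowels (a,e,i,o,u): 2
Consonants: 2
Ratio = 2/2
= 1.00


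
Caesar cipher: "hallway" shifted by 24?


Word: "hallway"
Shift: 24
Each letter → (letter + shift) mod 26:
  'h' (7) + 24 = 5 → 'f'
  'a' (0) + 24 = 24 → 'y'
  'l' (11) + 24 = 9 → 'j'
  'l' (11) + 24 = 9 → 'j'
  'w' (22) + 24 = 20 → 'u'
  'a' (0) + 24 = 24 → 'y'
  'y' (24) + 24 = 22 → 'w'
Result = "fyjjuyw"


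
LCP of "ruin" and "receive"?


Word 1: "ruin"
Word 2: "receive"
Comparing from start:
  Pos 0: 'r' == 'r'
  Pos 1: 'u' != 'e' (stop)
LCP = "r" (length 1)


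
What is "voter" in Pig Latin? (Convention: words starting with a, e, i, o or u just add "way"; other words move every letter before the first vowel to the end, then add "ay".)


Word: "voter"
Starts with consonant(s) → move to end, add 'ay'
Consonant cluster: "v"
Pig Latin = "otervay"


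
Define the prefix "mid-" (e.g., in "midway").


Prefix: mid-
Example: midway = mid- + way
Meaning = middle


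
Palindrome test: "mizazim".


Word: "mizazim"
Reversed: "mizazim"
Forward == Backward? mizazim == mizazim
Palindrome = Yes


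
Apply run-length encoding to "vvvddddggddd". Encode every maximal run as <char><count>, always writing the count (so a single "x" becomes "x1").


String: "vvvddddggddd"
Scanning for consecutive runs:
  'v' x 3
  'd' x 4
  'g' x 2
  'd' x 3
RLE = "v3d4g2d3"


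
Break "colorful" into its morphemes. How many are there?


Word: "colorful"
Morphemes: color / -ful
Each morpheme carries meaning
= 2 morphemes


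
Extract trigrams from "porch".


Word: "porch" (length 5)
Number of trigrams = 5 - 3 + 1 = 3
  Position 0: "por"
  Position 1: "orc"
  Position 2: "rch"
Trigrams = "por", "orc", "rch"


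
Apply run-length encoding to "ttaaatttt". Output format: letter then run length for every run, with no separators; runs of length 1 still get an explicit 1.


String: "ttaaatttt"
Scanning for consecutive runs:
  't' x 2
  'a' x 3
  't' x 4
RLE = "t2a3t4"


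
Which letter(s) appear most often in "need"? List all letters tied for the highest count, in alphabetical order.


Word: "need"
Letter counts:
  'd': 1
  'e': 2
  'n': 1
Maximum count = 2
Most frequent = 'e' (2 times each)


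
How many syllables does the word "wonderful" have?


Word: "wonderful"
Syllable breakdown: won · der · ful
Counting: 3 parts
= 3 syllables


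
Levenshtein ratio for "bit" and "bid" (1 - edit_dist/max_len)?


Word 1: "bit" (length 3)
Word 2: "bid" (length 3)
One optimal edit sequence:
  1. keep 'b'
  2. keep 'i'
  3. substitute 't' -> 'd'  (+1)
Edit distance = 1
Max length = max(3, 3) = 3
Similarity = 1 - 1/3
= 0.6667


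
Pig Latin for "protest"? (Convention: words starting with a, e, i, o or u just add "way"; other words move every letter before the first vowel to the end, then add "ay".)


Word: "protest"
Starts with consonant(s) → move to end, add 'ay'
Consonant cluster: "pr"
Pig Latin = "otestpray"


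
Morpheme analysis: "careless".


Word: "careless"
Morphemes: care | -less
Each morpheme carries meaning
= 2 morphemes


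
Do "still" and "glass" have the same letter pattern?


Pattern of "still": [0, 1, 2, 3, 3]
Pattern of "glass": [0, 1, 2, 3, 3]
Patterns match
Same pattern = Yes


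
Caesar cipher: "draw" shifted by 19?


Word: "draw"
Shift: 19
Each letter → (letter + shift) mod 26:
  'd' (3) + 19 = 22 → 'w'
  'r' (17) + 19 = 10 → 'k'
  'a' (0) + 19 = 19 → 't'
  'w' (22) + 19 = 15 → 'p'
Result = "wktp"


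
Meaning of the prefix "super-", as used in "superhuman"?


Prefix: super-
As in: superhuman -> super- + human
Meaning = above / beyond


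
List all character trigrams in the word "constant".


Word: "constant" (length 8)
Number of trigrams = 8 - 3 + 1 = 6
  Position 0: "con"
  Position 1: "ons"
  Position 2: "nst"
  Position 3: "sta"
  Position 4: "tan"
  Position 5: "ant"
Trigrams = "con", "ons", "nst", "sta", "tan", "ant"


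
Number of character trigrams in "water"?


Word: "water" (length 5)
Number of 3-grams = length - 3 + 1 = 5 - 3 + 1
= 3


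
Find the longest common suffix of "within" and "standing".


Word 1: "within"
Word 2: "standing"
Comparing from end:
  Pos -1: 'n' != 'g' (stop)
LCS = "" (length 0)


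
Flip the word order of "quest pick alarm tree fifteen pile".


Original: "quest pick alarm tree fifteen pile"
Words (1..n): quest | pick | alarm | tree | fifteen | pile
Reversed (n..1): pile | fifteen | tree | alarm | pick | quest
Result = "pile fifteen tree alarm pick quest"


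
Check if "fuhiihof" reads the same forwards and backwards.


Word: "fuhiihof"
Reversed: "fohiihuf"
Forward == Backward? fuhiihof != fohiihuf
Palindrome = No


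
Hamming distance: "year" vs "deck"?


Comparing character by character (same length = 4):
  Pos 0: 'y' vs 'd' !=
  Pos 1: 'e' vs 'e' =
  Pos 2: 'a' vs 'c' !=
  Pos 3: 'r' vs 'k' !=
Hamming distance = 3


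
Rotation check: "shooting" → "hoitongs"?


Word: "shooting", Candidate: "hoitongs"
Method: check if candidate is substring of word+word
"shootingshooting" contains "hoitongs"? No
Is rotation = No


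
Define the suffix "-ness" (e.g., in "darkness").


Suffix: -ness
Example: darkness = dark + -ness
Meaning = state of being


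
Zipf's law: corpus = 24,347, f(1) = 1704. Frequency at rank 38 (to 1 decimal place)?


Zipf's law: f(r) = f(1) / r
f(1) = 1704
f(38) = 1704 / 38
= 44.8 occurrences


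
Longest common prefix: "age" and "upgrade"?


Word 1: "age"
Word 2: "upgrade"
Comparing from start:
  Pos 0: 'a' != 'u' (stop)
LCP = "" (length 0)


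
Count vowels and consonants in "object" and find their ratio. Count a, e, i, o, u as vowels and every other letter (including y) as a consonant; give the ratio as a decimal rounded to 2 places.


Word: "object"
Vowels (a,e,i,o,u): 2
Consonants: 4
Ratio = 2/4
= 0.50


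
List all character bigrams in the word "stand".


Word: "stand" (length 5)
Number of bigrams = 5 - 2 + 1 = 4
  Position 0: "st"
  Position 1: "ta"
  Position 2: "an"
  Position 3: "nd"
Bigrams = "st", "ta", "an", "nd"


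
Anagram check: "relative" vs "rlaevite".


Word 1: "relative" → sorted: aeeilrtv
Word 2: "rlaevite" → sorted: aeeilrtv
Same letters? aeeilrtv == aeeilrtv
Anagram = Yes


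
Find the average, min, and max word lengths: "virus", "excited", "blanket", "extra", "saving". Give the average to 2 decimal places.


Lengths: "virus"=5, "excited"=7, "blanket"=7, "extra"=5, "saving"=6
Sum = 30, Count = 5
Average = 30/5 = 6.00
= avg=6.00, min=5, max=7


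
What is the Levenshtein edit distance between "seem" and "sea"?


Word 1: "seem" (length 4)
Word 2: "sea" (length 3)
One optimal edit sequence (insert/delete/substitute each cost 1):
  1. keep 's'
  2. delete 'e'  (+1)
  3. keep 'e'
  4. substitute 'm' -> 'a'  (+1)
Total edit operations: 2
Edit distance = 2


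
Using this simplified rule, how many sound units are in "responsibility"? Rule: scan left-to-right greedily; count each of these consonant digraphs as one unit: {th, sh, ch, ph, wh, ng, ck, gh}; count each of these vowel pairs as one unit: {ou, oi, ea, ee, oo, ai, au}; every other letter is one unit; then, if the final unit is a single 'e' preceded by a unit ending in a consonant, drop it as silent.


Word: "responsibility" (14 letters)
Left-to-right scan:
  [1] 'r' (letter)
  [2] 'e' (letter)
  [3] 's' (letter)
  [4] 'p' (letter)
  [5] 'o' (letter)
  [6] 'n' (letter)
  [7] 's' (letter)
  [8] 'i' (letter)
  [9] 'b' (letter)
  [10] 'i' (letter)
  [11] 'l' (letter)
  [12] 'i' (letter)
  [13] 't' (letter)
  [14] 'y' (letter)
Units from scan: 14
Sound units = 14 units


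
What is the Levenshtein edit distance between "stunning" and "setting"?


Word 1: "stunning" (length 8)
Word 2: "setting" (length 7)
One optimal edit sequence (insert/delete/substitute each cost 1):
  1. keep 's'
  2. delete 't'  (+1)
  3. substitute 'u' -> 'e'  (+1)
  4. substitute 'n' -> 't'  (+1)
  5. substitute 'n' -> 't'  (+1)
  6. keep 'i'
  7. keep 'n'
  8. keep 'g'
Total edit operations: 4
Edit distance = 4


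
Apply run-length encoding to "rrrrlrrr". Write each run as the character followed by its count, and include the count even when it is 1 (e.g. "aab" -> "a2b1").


String: "rrrrlrrr"
Scanning for consecutive runs:
  'r' x 4
  'l' x 1
  'r' x 3
RLE = "r4l1r3"


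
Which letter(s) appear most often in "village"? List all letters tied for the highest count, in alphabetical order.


Word: "village"
Letter counts:
  'a': 1
  'e': 1
  'g': 1
  'i': 1
  'l': 2
  'v': 1
Maximum count = 2
Most frequent = 'l' (2 times each)


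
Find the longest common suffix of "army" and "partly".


Word 1: "army"
Word 2: "partly"
Comparing from end:
  Pos -1: 'y' == 'y'
  Pos -2: 'm' != 'l' (stop)
LCS = "y" (length 1)


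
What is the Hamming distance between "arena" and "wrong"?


Comparing character by character (same length = 5):
  Pos 0: 'a' vs 'w' !=
  Pos 1: 'r' vs 'r' =
  Pos 2: 'e' vs 'o' !=
  Pos 3: 'n' vs 'n' =
  Pos 4: 'a' vs 'g' !=
Hamming distance = 3


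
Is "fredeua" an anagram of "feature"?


Word 1: "feature" → sorted: aeefrtu
Word 2: "fredeua" → sorted: adeefru
Same letters? aeefrtu != adeefru
Anagram = No


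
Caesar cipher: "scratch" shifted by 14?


Word: "scratch"
Shift: 14
Each letter → (letter + shift) mod 26:
  's' (18) + 14 = 6 → 'g'
  'c' (2) + 14 = 16 → 'q'
  'r' (17) + 14 = 5 → 'f'
  'a' (0) + 14 = 14 → 'o'
  't' (19) + 14 = 7 → 'h'
  'c' (2) + 14 = 16 → 'q'
  'h' (7) + 14 = 21 → 'v'
Result = "gqfohqv"


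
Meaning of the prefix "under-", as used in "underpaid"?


Prefix: under-
As in: underpaid -> under- + paid
Meaning = insufficient


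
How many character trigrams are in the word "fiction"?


Word: "fiction" (length 7)
Number of 3-grams = length - 3 + 1 = 7 - 3 + 1
= 5


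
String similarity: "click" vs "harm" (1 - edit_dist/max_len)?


Word 1: "click" (length 5)
Word 2: "harm" (length 4)
One optimal edit sequence:
  1. delete 'c'  (+1)
  2. substitute 'l' -> 'h'  (+1)
  3. substitute 'i' -> 'a'  (+1)
  4. substitute 'c' -> 'r'  (+1)
  5. substitute 'k' -> 'm'  (+1)
Edit distance = 5
Max length = max(5, 4) = 5
Similarity = 1 - 5/5
= 0.0000


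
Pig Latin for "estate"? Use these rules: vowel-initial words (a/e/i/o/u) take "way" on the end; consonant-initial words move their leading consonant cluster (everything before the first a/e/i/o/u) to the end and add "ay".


Word: "estate"
Starts with vowel → add 'way'
Pig Latin = "estateway"


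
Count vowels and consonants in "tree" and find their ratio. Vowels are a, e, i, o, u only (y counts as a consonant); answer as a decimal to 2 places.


Word: "tree"
Vowels (a,e,i,o,u): 2
Consonants: 2
Ratio = 2/2
= 1.00


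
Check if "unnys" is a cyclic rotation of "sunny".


Word: "sunny", Candidate: "unnys"
Method: check if candidate is substring of word+word
"sunnysunny" contains "unnys"? Yes
Is rotation = Yes


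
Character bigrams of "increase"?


Word: "increase" (length 8)
Number of bigrams = 8 - 2 + 1 = 7
  Position 0: "in"
  Position 1: "nc"
  Position 2: "cr"
  Position 3: "re"
  Position 4: "ea"
  Position 5: "as"
  Position 6: "se"
Bigrams = "in", "nc", "cr", "re", "ea", "as", "se"


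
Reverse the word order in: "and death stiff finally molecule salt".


Original: "and death stiff finally molecule salt"
Words (1..n): and | death | stiff | finally | molecule | salt
Reversed (n..1): salt | molecule | finally | stiff | death | and
Result = "salt molecule finally stiff death and"


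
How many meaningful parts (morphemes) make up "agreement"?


Word: "agreement"
Morphemes: agree / -ment
Each morpheme carries meaning
= 2 morphemes


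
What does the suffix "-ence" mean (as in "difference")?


Suffix: -ence
Example: difference = differ + -ence
Meaning = state of


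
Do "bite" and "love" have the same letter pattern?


Pattern of "bite": [0, 1, 2, 3]
Pattern of "love": [0, 1, 2, 3]
Patterns match
Same pattern = Yes


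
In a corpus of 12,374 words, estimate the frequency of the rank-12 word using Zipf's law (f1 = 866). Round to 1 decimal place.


Zipf's law: f(r) = f(1) / r
f(1) = 866
f(12) = 866 / 12
= 72.2 occurrences


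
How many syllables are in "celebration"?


Word: "celebration"
Syllable breakdown: cel · e · bra · tion
Counting: 4 parts
= 4 syllables


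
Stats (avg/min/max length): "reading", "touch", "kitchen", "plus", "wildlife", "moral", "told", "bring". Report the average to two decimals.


Lengths: "reading"=7, "touch"=5, "kitchen"=7, "plus"=4, "wildlife"=8, "moral"=5, "told"=4, "bring"=5
Sum = 45, Count = 8
Average = 45/8 = 5.63
= avg=5.63, min=4, max=8


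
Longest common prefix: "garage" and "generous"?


Word 1: "garage"
Word 2: "generous"
Comparing from start:
  Pos 0: 'g' == 'g'
  Pos 1: 'a' != 'e' (stop)
LCP = "g" (length 1)


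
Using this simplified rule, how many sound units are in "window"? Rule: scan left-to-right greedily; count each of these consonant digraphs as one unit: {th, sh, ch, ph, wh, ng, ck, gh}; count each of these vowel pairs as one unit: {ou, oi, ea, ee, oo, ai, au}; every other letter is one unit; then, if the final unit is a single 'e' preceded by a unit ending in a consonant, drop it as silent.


Word: "window" (6 letters)
Left-to-right scan:
  (1) 'w' (letter)
  (2) 'i' (letter)
  (3) 'n' (letter)
  (4) 'd' (letter)
  (5) 'o' (letter)
  (6) 'w' (letter)
Units from scan: 6
Sound units = 6 units


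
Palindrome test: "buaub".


Word: "buaub"
Reversed: "buaub"
Forward == Backward? buaub == buaub
Palindrome = Yes


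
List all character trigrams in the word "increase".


Word: "increase" (length 8)
Number of trigrams = 8 - 3 + 1 = 6
  Position 0: "inc"
  Position 1: "ncr"
  Position 2: "cre"
  Position 3: "rea"
  Position 4: "eas"
  Position 5: "ase"
Trigrams = "inc", "ncr", "cre", "rea", "eas", "ase"


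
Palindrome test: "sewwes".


Word: "sewwes"
Reversed: "sewwes"
Forward == Backward? sewwes == sewwes
Palindrome = Yes


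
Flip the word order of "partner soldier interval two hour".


Original: "partner soldier interval two hour"
Words (1..n): partner | soldier | interval | two | hour
Reversed (n..1): hour | two | interval | soldier | partner
Result = "hour two interval soldier partner"


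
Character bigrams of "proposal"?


Word: "proposal" (length 8)
Number of bigrams = 8 - 2 + 1 = 7
  Position 0: "pr"
  Position 1: "ro"
  Position 2: "op"
  Position 3: "po"
  Position 4: "os"
  Position 5: "sa"
  Position 6: "al"
Bigrams = "pr", "ro", "op", "po", "os", "sa", "al"


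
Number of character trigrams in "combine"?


Word: "combine" (length 7)
Number of 3-grams = length - 3 + 1 = 7 - 3 + 1
= 5


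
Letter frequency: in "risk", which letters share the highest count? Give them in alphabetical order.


Word: "risk"
Letter counts:
  'i': 1
  'k': 1
  'r': 1
  's': 1
Maximum count = 1
Most frequent = 'i', 'k', 'r', 's' (1 time each)


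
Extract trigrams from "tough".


Word: "tough" (length 5)
Number of trigrams = 5 - 3 + 1 = 3
  Position 0: "tou"
  Position 1: "oug"
  Position 2: "ugh"
Trigrams = "tou", "oug", "ugh"


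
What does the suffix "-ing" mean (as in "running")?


Suffix: -ing
Example: running = run + -ing, with a spelling change
Meaning = present participle


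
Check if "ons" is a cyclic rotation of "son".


Word: "son", Candidate: "ons"
Method: check if candidate is substring of word+word
"sonson" contains "ons"? Yes
Is rotation = Yes


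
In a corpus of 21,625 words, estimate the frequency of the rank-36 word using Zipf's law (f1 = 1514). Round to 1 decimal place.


Zipf's law: f(r) = f(1) / r
f(1) = 1514
f(36) = 1514 / 36
= 42.1 occurrences


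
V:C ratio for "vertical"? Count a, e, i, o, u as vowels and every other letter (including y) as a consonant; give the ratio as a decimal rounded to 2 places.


Word: "vertical"
Vowels (a,e,i,o,u): 3
Consonants: 5
Ratio = 3/5
= 0.60


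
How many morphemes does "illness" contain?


Word: "illness"
Morphemes: ill / -ness
Each morpheme carries meaning
= 2 morphemes


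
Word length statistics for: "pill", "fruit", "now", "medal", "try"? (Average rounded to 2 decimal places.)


Lengths: "pill"=4, "fruit"=5, "now"=3, "medal"=5, "try"=3
Sum = 20, Count = 5
Average = 20/5 = 4.00
= avg=4.00, min=3, max=5


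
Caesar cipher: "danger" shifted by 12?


Word: "danger"
Shift: 12
Each letter → (letter + shift) mod 26:
  'd' (3) + 12 = 15 → 'p'
  'a' (0) + 12 = 12 → 'm'
  'n' (13) + 12 = 25 → 'z'
  'g' (6) + 12 = 18 → 's'
  'e' (4) + 12 = 16 → 'q'
  'r' (17) + 12 = 3 → 'd'
Result = "pmzsqd"


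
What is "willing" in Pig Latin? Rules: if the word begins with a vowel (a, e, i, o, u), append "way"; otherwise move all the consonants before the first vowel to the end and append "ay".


Word: "willing"
Starts with consonant(s) → move to end, add 'ay'
Consonant cluster: "w"
Pig Latin = "illingway"


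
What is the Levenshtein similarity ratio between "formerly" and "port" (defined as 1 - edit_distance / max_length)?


Word 1: "formerly" (length 8)
Word 2: "port" (length 4)
One optimal edit sequence:
  1. substitute 'f' -> 'p'  (+1)
  2. keep 'o'
  3. delete 'r'  (+1)
  4. delete 'm'  (+1)
  5. delete 'e'  (+1)
  6. keep 'r'
  7. delete 'l'  (+1)
  8. substitute 'y' -> 't'  (+1)
Edit distance = 6
Max length = max(8, 4) = 8
Similarity = 1 - 6/8
= 0.2500


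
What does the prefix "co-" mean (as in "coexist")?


Prefix: co-
As in: coexist -> co- + exist
Meaning = together


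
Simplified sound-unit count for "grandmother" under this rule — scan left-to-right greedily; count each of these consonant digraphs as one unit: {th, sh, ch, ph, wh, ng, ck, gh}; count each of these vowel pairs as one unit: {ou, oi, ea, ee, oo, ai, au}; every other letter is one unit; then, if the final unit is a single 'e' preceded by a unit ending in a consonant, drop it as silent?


Word: "grandmother" (11 letters)
Left-to-right scan:
  [1] 'g' (letter)
  [2] 'r' (letter)
  [3] 'a' (letter)
  [4] 'n' (letter)
  [5] 'd' (letter)
  [6] 'm' (letter)
  [7] 'o' (letter)
  [8] 'th' (digraph)
  [9] 'e' (letter)
  [10] 'r' (letter)
Units from scan: 10
Sound units = 10 units


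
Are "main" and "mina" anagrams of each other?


Word 1: "main" → sorted: aimn
Word 2: "mina" → sorted: aimn
Same letters? aimn == aimn
Anagram = Yes


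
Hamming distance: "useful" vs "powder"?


Comparing character by character (same length = 6):
  Pos 0: 'u' vs 'p' !=
  Pos 1: 's' vs 'o' !=
  Pos 2: 'e' vs 'w' !=
  Pos 3: 'f' vs 'd' !=
  Pos 4: 'u' vs 'e' !=
  Pos 5: 'l' vs 'r' !=
Hamming distance = 6


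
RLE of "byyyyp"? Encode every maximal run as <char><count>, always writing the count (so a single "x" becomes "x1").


String: "byyyyp"
Scanning for consecutive runs:
  'b' x 1
  'y' x 4
  'p' x 1
RLE = "b1y4p1"


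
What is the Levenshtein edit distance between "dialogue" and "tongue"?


Word 1: "dialogue" (length 8)
Word 2: "tongue" (length 6)
One optimal edit sequence (insert/delete/substitute each cost 1):
  1. delete 'd'  (+1)
  2. delete 'i'  (+1)
  3. substitute 'a' -> 't'  (+1)
  4. substitute 'l' -> 'o'  (+1)
  5. substitute 'o' -> 'n'  (+1)
  6. keep 'g'
  7. keep 'u'
  8. keep 'e'
Total edit operations: 5
Edit distance = 5


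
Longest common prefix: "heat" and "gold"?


Word 1: "heat"
Word 2: "gold"
Comparing from start:
  Pos 0: 'h' != 'g' (stop)
LCP = "" (length 0)


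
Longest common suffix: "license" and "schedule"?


Word 1: "license"
Word 2: "schedule"
Comparing from end:
  Pos -1: 'e' == 'e'
  Pos -2: 's' != 'l' (stop)
LCS = "e" (length 1)


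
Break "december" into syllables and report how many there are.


Word: "december"
Syllable breakdown: de · cem · ber
Counting: 3 parts
= 3 syllables


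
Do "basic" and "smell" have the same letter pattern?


Pattern of "basic": [0, 1, 2, 3, 4]
Pattern of "smell": [0, 1, 2, 3, 3]
Patterns do not match
Same pattern = No


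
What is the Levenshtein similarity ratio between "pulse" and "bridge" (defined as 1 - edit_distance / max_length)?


Word 1: "pulse" (length 5)
Word 2: "bridge" (length 6)
One optimal edit sequence:
  1. insert 'b'  (+1)
  2. substitute 'p' -> 'r'  (+1)
  3. substitute 'u' -> 'i'  (+1)
  4. substitute 'l' -> 'd'  (+1)
  5. substitute 's' -> 'g'  (+1)
  6. keep 'e'
Edit distance = 5
Max length = max(5, 6) = 6
Similarity = 1 - 5/6
= 0.1667


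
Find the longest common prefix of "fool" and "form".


Word 1: "fool"
Word 2: "form"
Comparing from start:
  Pos 0: 'f' == 'f'
  Pos 1: 'o' == 'o'
  Pos 2: 'o' != 'r' (stop)
LCP = "fo" (length 2)


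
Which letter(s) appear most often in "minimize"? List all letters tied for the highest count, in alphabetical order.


Word: "minimize"
Letter counts:
  'e': 1
  'i': 3
  'm': 2
  'n': 1
  'z': 1
Maximum count = 3
Most frequent = 'i' (3 times each)


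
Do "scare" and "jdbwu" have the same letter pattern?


Pattern of "scare": [0, 1, 2, 3, 4]
Pattern of "jdbwu": [0, 1, 2, 3, 4]
Patterns match
Same pattern = Yes


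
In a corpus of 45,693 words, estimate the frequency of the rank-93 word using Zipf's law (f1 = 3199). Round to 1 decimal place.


Zipf's law: f(r) = f(1) / r
f(1) = 3199
f(93) = 3199 / 93
= 34.4 occurrences


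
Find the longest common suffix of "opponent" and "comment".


Word 1: "opponent"
Word 2: "comment"
Comparing from end:
  Pos -1: 't' == 't'
  Pos -2: 'n' == 'n'
  Pos -3: 'e' == 'e'
  Pos -4: 'n' != 'm' (stop)
LCS = "ent" (length 3)


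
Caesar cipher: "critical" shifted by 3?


Word: "critical"
Shift: 3
Each letter → (letter + shift) mod 26:
  'c' (2) + 3 = 5 → 'f'
  'r' (17) + 3 = 20 → 'u'
  'i' (8) + 3 = 11 → 'l'
  't' (19) + 3 = 22 → 'w'
  'i' (8) + 3 = 11 → 'l'
  'c' (2) + 3 = 5 → 'f'
  'a' (0) + 3 = 3 → 'd'
  'l' (11) + 3 = 14 → 'o'
Result = "fulwlfdo"


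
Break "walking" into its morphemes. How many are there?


Word: "walking"
Morphemes: walk | -ing
Each morpheme carries meaning
= 2 morphemes


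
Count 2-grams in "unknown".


Word: "unknown" (length 7)
Number of 2-grams = length - 2 + 1 = 7 - 2 + 1
= 6


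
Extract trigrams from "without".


Word: "without" (length 7)
Number of trigrams = 7 - 3 + 1 = 5
  Position 0: "wit"
  Position 1: "ith"
  Position 2: "tho"
  Position 3: "hou"
  Position 4: "out"
Trigrams = "wit", "ith", "tho", "hou", "out"


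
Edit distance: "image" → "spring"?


Word 1: "image" (length 5)
Word 2: "spring" (length 6)
One optimal edit sequence (insert/delete/substitute each cost 1):
  1. insert 's'  (+1)
  2. substitute 'i' -> 'p'  (+1)
  3. substitute 'm' -> 'r'  (+1)
  4. substitute 'a' -> 'i'  (+1)
  5. substitute 'g' -> 'n'  (+1)
  6. substitute 'e' -> 'g'  (+1)
Total edit operations: 6
Edit distance = 6


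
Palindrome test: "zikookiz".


Word: "zikookiz"
Reversed: "zikookiz"
Forward == Backward? zikookiz == zikookiz
Palindrome = Yes


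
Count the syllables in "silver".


Word: "silver"
Syllable breakdown: sil / ver
Counting: 2 parts
= 2 syllables


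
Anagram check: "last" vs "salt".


Word 1: "last" → sorted: alst
Word 2: "salt" → sorted: alst
Same letters? alst == alst
Anagram = Yes


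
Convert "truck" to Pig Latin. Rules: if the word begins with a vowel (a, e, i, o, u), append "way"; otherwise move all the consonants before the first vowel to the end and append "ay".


Word: "truck"
Starts with consonant(s) → move to end, add 'ay'
Consonant cluster: "tr"
Pig Latin = "ucktray"


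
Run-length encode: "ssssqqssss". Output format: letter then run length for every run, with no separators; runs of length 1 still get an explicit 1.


String: "ssssqqssss"
Scanning for consecutive runs:
  's' x 4
  'q' x 2
  's' x 4
RLE = "s4q2s4"


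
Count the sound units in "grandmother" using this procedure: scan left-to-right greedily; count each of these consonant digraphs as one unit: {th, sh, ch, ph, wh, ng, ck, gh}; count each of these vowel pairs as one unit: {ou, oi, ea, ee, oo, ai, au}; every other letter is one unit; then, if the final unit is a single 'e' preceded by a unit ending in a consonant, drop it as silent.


Word: "grandmother" (11 letters)
Left-to-right scan:
  [1] 'g' (letter)
  [2] 'r' (letter)
  [3] 'a' (letter)
  [4] 'n' (letter)
  [5] 'd' (letter)
  [6] 'm' (letter)
  [7] 'o' (letter)
  [8] 'th' (digraph)
  [9] 'e' (letter)
  [10] 'r' (letter)
Units from scan: 10
Sound units = 10 units


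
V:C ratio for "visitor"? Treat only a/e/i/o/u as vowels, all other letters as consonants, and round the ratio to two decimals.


Word: "visitor"
Vowels (a,e,i,o,u): 3
Consonants: 4
Ratio = 3/4
= 0.75


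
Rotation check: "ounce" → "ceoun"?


Word: "ounce", Candidate: "ceoun"
Method: check if candidate is substring of word+word
"ounceounce" contains "ceoun"? Yes
Is rotation = Yes


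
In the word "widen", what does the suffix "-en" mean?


Suffix: -en
As in: widen -> wide + -en, with a spelling change
Meaning = to make / become


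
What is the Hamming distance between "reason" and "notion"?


Comparing character by character (same length = 6):
  Pos 0: 'r' vs 'n' !=
  Pos 1: 'e' vs 'o' !=
  Pos 2: 'a' vs 't' !=
  Pos 3: 's' vs 'i' !=
  Pos 4: 'o' vs 'o' =
  Pos 5: 'n' vs 'n' =
Hamming distance = 4


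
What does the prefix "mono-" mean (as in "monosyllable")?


Prefix: mono-
Example: monosyllable (mono- + syllable)
Meaning = one


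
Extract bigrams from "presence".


Word: "presence" (length 8)
Number of bigrams = 8 - 2 + 1 = 7
  Position 0: "pr"
  Position 1: "re"
  Position 2: "es"
  Position 3: "se"
  Position 4: "en"
  Position 5: "nc"
  Position 6: "ce"
Bigrams = "pr", "re", "es", "se", "en", "nc", "ce"


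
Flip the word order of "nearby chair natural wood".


Original: "nearby chair natural wood"
Words (1..n): nearby | chair | natural | wood
Reversed (n..1): wood | natural | chair | nearby
Result = "wood natural chair nearby"


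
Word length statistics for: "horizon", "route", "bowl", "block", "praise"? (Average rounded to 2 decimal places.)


Lengths: "horizon"=7, "route"=5, "bowl"=4, "block"=5, "praise"=6
Sum = 27, Count = 5
Average = 27/5 = 5.40
= avg=5.40, min=4, max=7


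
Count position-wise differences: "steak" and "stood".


Comparing character by character (same length = 5):
  Pos 0: 's' vs 's' =
  Pos 1: 't' vs 't' =
  Pos 2: 'e' vs 'o' !=
  Pos 3: 'a' vs 'o' !=
  Pos 4: 'k' vs 'd' !=
Hamming distance = 3


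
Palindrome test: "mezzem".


Word: "mezzem"
Reversed: "mezzem"
Forward == Backward? mezzem == mezzem
Palindrome = Yes


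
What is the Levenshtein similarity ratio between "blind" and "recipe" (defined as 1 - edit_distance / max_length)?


Word 1: "blind" (length 5)
Word 2: "recipe" (length 6)
One optimal edit sequence:
  1. insert 'r'  (+1)
  2. substitute 'b' -> 'e'  (+1)
  3. substitute 'l' -> 'c'  (+1)
  4. keep 'i'
  5. substitute 'n' -> 'p'  (+1)
  6. substitute 'd' -> 'e'  (+1)
Edit distance = 5
Max length = max(5, 6) = 6
Similarity = 1 - 5/6
= 0.1667


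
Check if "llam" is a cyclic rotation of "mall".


Word: "mall", Candidate: "llam"
Method: check if candidate is substring of word+word
"mallmall" contains "llam"? No
Is rotation = No


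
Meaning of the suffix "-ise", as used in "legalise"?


Suffix: -ise
Example: legalise (legal + -ise)
Meaning = to make


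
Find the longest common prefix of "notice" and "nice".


Word 1: "notice"
Word 2: "nice"
Comparing from start:
  Pos 0: 'n' == 'n'
  Pos 1: 'o' != 'i' (stop)
LCP = "n" (length 1)


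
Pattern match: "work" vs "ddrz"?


Pattern of "work": [0, 1, 2, 3]
Pattern of "ddrz": [0, 0, 1, 2]
Patterns do not match
Same pattern = No


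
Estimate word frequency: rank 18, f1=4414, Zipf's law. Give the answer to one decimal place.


Zipf's law: f(r) = f(1) / r
f(1) = 4414
f(18) = 4414 / 18
= 245.2 occurrences


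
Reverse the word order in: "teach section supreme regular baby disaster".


Original: "teach section supreme regular baby disaster"
Words (1..n): teach | section | supreme | regular | baby | disaster
Reversed (n..1): disaster | baby | regular | supreme | section | teach
Result = "disaster baby regular supreme section teach"


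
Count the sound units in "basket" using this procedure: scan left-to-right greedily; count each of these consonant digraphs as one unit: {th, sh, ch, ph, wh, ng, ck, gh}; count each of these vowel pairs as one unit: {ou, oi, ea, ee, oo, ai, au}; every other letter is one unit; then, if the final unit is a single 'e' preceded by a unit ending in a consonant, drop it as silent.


Word: "basket" (6 letters)
Left-to-right scan:
  (1) 'b' (letter)
  (2) 'a' (letter)
  (3) 's' (letter)
  (4) 'k' (letter)
  (5) 'e' (letter)
  (6) 't' (letter)
Units from scan: 6
Sound units = 6 units


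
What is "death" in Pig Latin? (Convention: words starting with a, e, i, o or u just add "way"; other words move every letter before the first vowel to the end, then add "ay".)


Word: "death"
Starts with consonant(s) → move to end, add 'ay'
Consonant cluster: "d"
Pig Latin = "eathday"


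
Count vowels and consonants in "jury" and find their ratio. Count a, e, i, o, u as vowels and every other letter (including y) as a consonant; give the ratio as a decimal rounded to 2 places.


Word: "jury"
Vowels (a,e,i,o,u): 1
Consonants: 3
Ratio = 1/3
= 0.33


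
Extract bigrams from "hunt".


Word: "hunt" (length 4)
Number of bigrams = 4 - 2 + 1 = 3
  Position 0: "hu"
  Position 1: "un"
  Position 2: "nt"
Bigrams = "hu", "un", "nt"


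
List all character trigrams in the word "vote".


Word: "vote" (length 4)
Number of trigrams = 4 - 3 + 1 = 2
  Position 0: "vot"
  Position 1: "ote"
Trigrams = "vot", "ote"


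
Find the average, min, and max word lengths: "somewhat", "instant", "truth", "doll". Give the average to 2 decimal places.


Lengths: "somewhat"=8, "instant"=7, "truth"=5, "doll"=4
Sum = 24, Count = 4
Average = 24/4 = 6.00
= avg=6.00, min=4, max=8


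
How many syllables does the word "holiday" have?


Word: "holiday"
Syllable breakdown: hol-i-day
Counting: 3 parts
= 3 syllables


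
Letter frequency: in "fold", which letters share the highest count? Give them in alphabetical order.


Word: "fold"
Letter counts:
  'd': 1
  'f': 1
  'l': 1
  'o': 1
Maximum count = 1
Most frequent = 'd', 'f', 'l', 'o' (1 time each)
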